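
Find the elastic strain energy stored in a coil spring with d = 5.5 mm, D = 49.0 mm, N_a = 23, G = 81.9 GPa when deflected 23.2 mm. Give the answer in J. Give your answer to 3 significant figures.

k = Gd⁴/(8D³N_a) = (81.9×10³)(5.5⁴)/(8·49.0³·23) = 3.462 N/mm
U = ½kδ² = 0.5 × 3.462 × 23.2² = 931.7 N·mm = 0.9317 J

0.932 J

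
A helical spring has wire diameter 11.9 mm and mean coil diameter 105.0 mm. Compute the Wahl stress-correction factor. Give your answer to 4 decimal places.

1.1656

C = D/d = 105.0/11.9 = 8.8235
K_W = (4C−1)/(4C−4) + 0.615/C = 34.294/31.294 + 0.0697 = 1.1656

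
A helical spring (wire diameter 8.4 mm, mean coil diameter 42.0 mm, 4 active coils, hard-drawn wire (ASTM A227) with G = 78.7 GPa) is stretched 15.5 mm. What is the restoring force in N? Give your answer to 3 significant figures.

k = Gd⁴/(8D³N_a) = (78.7×10³)(8.4⁴)/(8·42.0³·4) = 165.27 N/mm
F = k·δ = 165.27 × 15.5 = 2561.7 N

2560 N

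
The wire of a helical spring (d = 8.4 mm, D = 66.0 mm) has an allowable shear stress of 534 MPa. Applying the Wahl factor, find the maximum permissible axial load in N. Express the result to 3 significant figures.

1590 N

C = D/d = 66.0/8.4 = 7.8571
K_W = (4C−1)/(4C−4) + 0.615/C = 30.429/27.429 + 0.0783 = 1.1876
τ_max = K·8FD/(πd³) → F_max = τ_allow·πd³/(8DK)
F_max = 534·π·8.4³/(8·66.0·1.1876) = 9.9433e+05/627.08 = 1585.7 N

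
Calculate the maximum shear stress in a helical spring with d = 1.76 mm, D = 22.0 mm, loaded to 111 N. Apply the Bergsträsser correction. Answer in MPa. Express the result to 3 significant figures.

1260 MPa

Spring index C = D/d = 22.0/1.76 = 12.5000
K_B = (4C+2)/(4C−3) = 52.000/47.000 = 1.1064
τ₀ = 8FD/(πd³) = 8·111·22.0/(π·1.76³) = 19536/17.127 = 1140.6 MPa
τ_max = K·τ₀ = 1.1064 × 1140.6 = 1262 MPa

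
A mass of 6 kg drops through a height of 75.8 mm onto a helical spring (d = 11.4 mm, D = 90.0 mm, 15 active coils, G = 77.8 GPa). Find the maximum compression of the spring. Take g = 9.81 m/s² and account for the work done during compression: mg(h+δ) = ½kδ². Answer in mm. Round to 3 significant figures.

28.6 mm

k = Gd⁴/(8D³N_a) = (77.8×10³)(11.4⁴)/(8·90.0³·15) = 15.021 N/mm
W = mg = 6 × 9.81 = 58.86 N
½kδ² − Wδ − Wh = 0 → δ = (W + √(W² + 2kWh))/k
δ = (58.86 + √(3464.5 + 134032))/15.021 = (58.86 + 370.81)/15.021 = 28.605 mm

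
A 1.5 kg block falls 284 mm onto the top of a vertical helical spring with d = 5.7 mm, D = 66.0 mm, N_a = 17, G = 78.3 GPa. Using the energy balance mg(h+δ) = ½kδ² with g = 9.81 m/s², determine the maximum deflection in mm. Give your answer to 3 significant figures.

k = Gd⁴/(8D³N_a) = (78.3×10³)(5.7⁴)/(8·66.0³·17) = 2.1139 N/mm
W = mg = 1.5 × 9.81 = 14.715 N
½kδ² − Wδ − Wh = 0 → δ = (W + √(W² + 2kWh))/k
δ = (14.715 + √(216.53 + 17668.5))/2.1139 = (14.715 + 133.73)/2.1139 = 70.225 mm

70.2 mm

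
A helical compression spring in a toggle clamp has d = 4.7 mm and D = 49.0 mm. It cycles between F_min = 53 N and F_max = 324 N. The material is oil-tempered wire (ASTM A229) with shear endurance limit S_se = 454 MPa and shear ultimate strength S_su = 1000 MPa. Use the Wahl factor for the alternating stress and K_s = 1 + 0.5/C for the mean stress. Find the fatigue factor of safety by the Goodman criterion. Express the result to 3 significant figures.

1.55

C = D/d = 49.0/4.7 = 10.4255; K_W = (4C−1)/(4C−4)+0.615/C = 1.1386; K_s = 1+0.5/C = 1.0480
F_a = (F_max−F_min)/2 = 135.5 N; F_m = (F_max+F_min)/2 = 188.5 N
τ_a = K_W·8F_aD/(πd³) = 1.1386 × 162.85 = 185.41 MPa
τ_m = K_s·8F_mD/(πd³) = 1.0480 × 226.54 = 237.41 MPa
Goodman: 1/n_f = τ_a/S_se + τ_m/S_su = 185.41/454 + 237.41/1000 = 0.40840 + 0.23741 = 0.64581
n_f = 1/0.64581 = 1.548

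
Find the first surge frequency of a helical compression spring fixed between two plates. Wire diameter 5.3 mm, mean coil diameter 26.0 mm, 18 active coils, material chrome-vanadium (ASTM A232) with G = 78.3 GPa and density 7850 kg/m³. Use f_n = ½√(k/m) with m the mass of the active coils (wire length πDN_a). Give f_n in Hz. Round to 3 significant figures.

155 Hz

k = Gd⁴/(8D³N_a) = (78.3×10³)(5.3⁴)/(8·26.0³·18) = 24.411 N/mm = 24411 N/m
Wire length L = πDN_a = π·26.0·18 = 1470.3 mm
m = ρ·(πd²/4)·L = 7850 × 22.062×10⁻⁶ m² × 1.4703 m = 0.25463 kg
f_n = ½√(k/m) = 0.5·√(24411/0.25463) = 0.5·√(95868) = 154.81 Hz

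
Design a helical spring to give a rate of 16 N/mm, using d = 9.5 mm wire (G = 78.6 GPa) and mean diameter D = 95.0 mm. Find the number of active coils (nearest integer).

6

N_a = Gd⁴/(8D³k) = (78.6×10³ × 9.5⁴)/(8 × 95.0³ × 16)
    = 6.40202e+08 / 1.09744e+08 = 5.834 → 6 coils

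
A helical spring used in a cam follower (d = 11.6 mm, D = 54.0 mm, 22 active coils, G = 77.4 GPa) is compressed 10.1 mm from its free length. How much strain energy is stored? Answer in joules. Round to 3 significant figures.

2.58 J

k = Gd⁴/(8D³N_a) = (77.4×10³)(11.6⁴)/(8·54.0³·22) = 50.568 N/mm
U = ½kδ² = 0.5 × 50.568 × 10.1² = 2579.2 N·mm = 2.5792 J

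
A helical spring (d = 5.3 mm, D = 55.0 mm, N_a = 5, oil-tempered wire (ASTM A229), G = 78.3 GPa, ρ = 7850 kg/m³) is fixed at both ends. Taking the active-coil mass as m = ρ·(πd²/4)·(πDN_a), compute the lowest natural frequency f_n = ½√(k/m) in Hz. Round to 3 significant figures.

k = Gd⁴/(8D³N_a) = (78.3×10³)(5.3⁴)/(8·55.0³·5) = 9.2836 N/mm = 9283.6 N/m
Wire length L = πDN_a = π·55.0·5 = 863.94 mm
m = ρ·(πd²/4)·L = 7850 × 22.062×10⁻⁶ m² × 0.86394 m = 0.14962 kg
f_n = ½√(k/m) = 0.5·√(9283.6/0.14962) = 0.5·√(62047) = 124.55 Hz

125 Hz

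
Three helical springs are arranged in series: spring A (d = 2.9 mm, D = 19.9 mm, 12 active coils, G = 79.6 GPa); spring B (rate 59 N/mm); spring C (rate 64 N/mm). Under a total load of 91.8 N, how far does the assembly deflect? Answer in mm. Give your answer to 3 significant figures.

k_A = Gd⁴/(8D³N_a) = (79.6×10³)(2.9⁴)/(8·19.9³·12) = 7.4417 N/mm
Series: 1/k_eq = 1/7.4417 + 1/59 + 1/64 = 0.16695; k_eq = 5.9898 N/mm
δ = F/k_eq = 91.8/5.9898 = 15.326 mm

15.3 mm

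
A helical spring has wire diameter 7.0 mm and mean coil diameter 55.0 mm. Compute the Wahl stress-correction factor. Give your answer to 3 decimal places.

1.188

C = D/d = 55.0/7.0 = 7.8571
K_W = (4C−1)/(4C−4) + 0.615/C = 30.429/27.429 + 0.0783 = 1.1876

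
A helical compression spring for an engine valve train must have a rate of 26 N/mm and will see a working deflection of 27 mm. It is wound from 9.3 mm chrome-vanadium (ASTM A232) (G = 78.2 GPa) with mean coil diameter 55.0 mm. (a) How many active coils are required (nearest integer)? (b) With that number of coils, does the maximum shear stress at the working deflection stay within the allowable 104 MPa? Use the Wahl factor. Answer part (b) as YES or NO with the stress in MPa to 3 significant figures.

N_a = Gd⁴/(8D³k) = (78.2×10³)(9.3⁴)/(8·55.0³·26) = 16.9 → N_a = 17
Actual rate k = Gd⁴/(8D³·17) = 25.853 N/mm
Working load F = kδ = 25.853·27 = 698.03 N
C = 55.0/9.3 = 5.9140; K_W = (4C−1)/(4C−4)+0.615/C = 1.2566
τ_max = K_W·8FD/(πd³) = 1.2566·121.54 = 152.73 MPa
τ_max > 104 MPa → exceeds allowable

(a) 17 coils; (b) NO, τ_max = 153 MPa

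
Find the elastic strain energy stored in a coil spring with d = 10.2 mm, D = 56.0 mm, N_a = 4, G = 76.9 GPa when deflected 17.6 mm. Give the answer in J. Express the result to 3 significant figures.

22.9 J

k = Gd⁴/(8D³N_a) = (76.9×10³)(10.2⁴)/(8·56.0³·4) = 148.12 N/mm
U = ½kδ² = 0.5 × 148.12 × 17.6² = 22941 N·mm = 22.941 J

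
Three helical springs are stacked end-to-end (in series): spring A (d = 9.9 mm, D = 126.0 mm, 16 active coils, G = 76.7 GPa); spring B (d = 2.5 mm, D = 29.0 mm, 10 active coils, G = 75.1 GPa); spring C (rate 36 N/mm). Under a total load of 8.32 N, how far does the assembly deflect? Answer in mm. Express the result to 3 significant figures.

8.66 mm

k_A = Gd⁴/(8D³N_a) = (76.7×10³)(9.9⁴)/(8·126.0³·16) = 2.8775 N/mm
k_B = Gd⁴/(8D³N_a) = (75.1×10³)(2.5⁴)/(8·29.0³·10) = 1.5035 N/mm
Series: 1/k_eq = 1/2.8775 + 1/1.5035 + 1/36 = 1.0404; k_eq = 0.96117 N/mm
δ = F/k_eq = 8.32/0.96117 = 8.6561 mm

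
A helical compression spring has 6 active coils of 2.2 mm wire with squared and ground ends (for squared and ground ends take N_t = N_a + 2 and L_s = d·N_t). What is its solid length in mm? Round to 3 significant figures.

squared and ground ends: N_t = N_a + 2 = 6 + 2 = 8
L_s = d·N_t = 2.2 × 8 = 17.6 mm

17.6 mm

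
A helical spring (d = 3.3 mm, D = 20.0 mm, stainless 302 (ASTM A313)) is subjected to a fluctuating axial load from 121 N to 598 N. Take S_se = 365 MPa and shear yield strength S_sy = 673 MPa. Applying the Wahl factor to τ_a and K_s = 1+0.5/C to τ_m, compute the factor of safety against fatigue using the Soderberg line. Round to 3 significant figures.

0.506

C = D/d = 20.0/3.3 = 6.0606; K_W = (4C−1)/(4C−4)+0.615/C = 1.2497; K_s = 1+0.5/C = 1.0825
F_a = (F_max−F_min)/2 = 238.5 N; F_m = (F_max+F_min)/2 = 359.5 N
τ_a = K_W·8F_aD/(πd³) = 1.2497 × 338 = 422.39 MPa
τ_m = K_s·8F_mD/(πd³) = 1.0825 × 509.48 = 551.51 MPa
Soderberg: 1/n_f = τ_a/S_se + τ_m/S_sy = 422.39/365 + 551.51/673 = 1.15724 + 0.81948 = 1.9767
n_f = 1/1.9767 = 0.5059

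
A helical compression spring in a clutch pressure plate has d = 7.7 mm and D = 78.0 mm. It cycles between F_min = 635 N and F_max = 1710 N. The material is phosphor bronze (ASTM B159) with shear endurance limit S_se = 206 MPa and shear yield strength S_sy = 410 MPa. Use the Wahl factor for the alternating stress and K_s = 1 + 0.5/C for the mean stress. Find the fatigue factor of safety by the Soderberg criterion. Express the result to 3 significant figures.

0.384

C = D/d = 78.0/7.7 = 10.1299; K_W = (4C−1)/(4C−4)+0.615/C = 1.1429; K_s = 1+0.5/C = 1.0494
F_a = (F_max−F_min)/2 = 537.5 N; F_m = (F_max+F_min)/2 = 1172.5 N
τ_a = K_W·8F_aD/(πd³) = 1.1429 × 233.85 = 267.26 MPa
τ_m = K_s·8F_mD/(πd³) = 1.0494 × 510.12 = 535.3 MPa
Soderberg: 1/n_f = τ_a/S_se + τ_m/S_sy = 267.26/206 + 535.3/410 = 1.29738 + 1.30562 = 2.603
n_f = 1/2.603 = 0.3842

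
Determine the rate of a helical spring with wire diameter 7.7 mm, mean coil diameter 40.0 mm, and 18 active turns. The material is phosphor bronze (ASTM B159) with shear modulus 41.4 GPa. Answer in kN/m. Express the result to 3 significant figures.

k = Gd⁴/(8D³N_a) = (41.4×10³ × 7.7⁴) / (8 × 40.0³ × 18)
  = 1.45534e+08 / 9.216e+06 = 15.791 N/mm

15.8 kN/m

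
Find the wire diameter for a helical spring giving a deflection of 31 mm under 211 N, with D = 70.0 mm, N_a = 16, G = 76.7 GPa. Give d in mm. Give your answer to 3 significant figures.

7.90 mm

Required rate k = F/δ = 211/31 = 6.8065 N/mm
d = (8D³N_a·k / G)^(1/4) = (8·70.0³·16·6.8065 / (76.7×10³))^0.25
  = (3896.1)^0.25 = 7.9006 mm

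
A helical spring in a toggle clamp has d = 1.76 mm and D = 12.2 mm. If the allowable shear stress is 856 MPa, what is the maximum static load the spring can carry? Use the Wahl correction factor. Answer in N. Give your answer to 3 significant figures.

124 N

C = D/d = 12.2/1.76 = 6.9318
K_W = (4C−1)/(4C−4) + 0.615/C = 26.727/23.727 + 0.0887 = 1.2152
τ_max = K·8FD/(πd³) → F_max = τ_allow·πd³/(8DK)
F_max = 856·π·1.76³/(8·12.2·1.2152) = 14661/118.6 = 123.62 N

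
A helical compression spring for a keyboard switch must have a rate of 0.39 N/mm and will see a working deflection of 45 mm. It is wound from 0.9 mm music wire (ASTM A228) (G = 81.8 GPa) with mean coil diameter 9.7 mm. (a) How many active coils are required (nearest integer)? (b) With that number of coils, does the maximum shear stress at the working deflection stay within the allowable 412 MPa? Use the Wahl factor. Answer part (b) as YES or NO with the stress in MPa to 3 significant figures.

N_a = Gd⁴/(8D³k) = (81.8×10³)(0.9⁴)/(8·9.7³·0.39) = 18.85 → N_a = 19
Actual rate k = Gd⁴/(8D³·19) = 0.38687 N/mm
Working load F = kδ = 0.38687·45 = 17.409 N
C = 9.7/0.9 = 10.7778; K_W = (4C−1)/(4C−4)+0.615/C = 1.1338
τ_max = K_W·8FD/(πd³) = 1.1338·589.88 = 668.78 MPa
τ_max > 412 MPa → exceeds allowable

(a) 19 coils; (b) NO, τ_max = 669 MPa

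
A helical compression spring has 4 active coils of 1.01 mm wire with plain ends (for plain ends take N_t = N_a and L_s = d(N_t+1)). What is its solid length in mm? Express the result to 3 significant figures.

plain ends: N_t = N_a = 4
L_s = d·(N_t+1) = 1.01 × 5 = 5.05 mm

5.05 mm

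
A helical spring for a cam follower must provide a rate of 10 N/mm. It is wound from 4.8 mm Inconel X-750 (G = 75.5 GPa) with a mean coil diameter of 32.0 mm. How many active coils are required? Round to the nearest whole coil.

N_a = Gd⁴/(8D³k) = (75.5×10³ × 4.8⁴)/(8 × 32.0³ × 10)
    = 4.00785e+07 / 2.62144e+06 = 15.29 → 15 coils

15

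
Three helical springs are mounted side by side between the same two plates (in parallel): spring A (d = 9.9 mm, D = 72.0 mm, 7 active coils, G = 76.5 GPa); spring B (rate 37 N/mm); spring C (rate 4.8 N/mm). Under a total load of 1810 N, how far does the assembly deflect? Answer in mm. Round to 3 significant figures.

k_A = Gd⁴/(8D³N_a) = (76.5×10³)(9.9⁴)/(8·72.0³·7) = 35.157 N/mm
Parallel: k_eq = 35.157 + 37 + 4.8 = 76.957 N/mm
δ = F/k_eq = 1810/76.957 = 23.52 mm

23.5 mm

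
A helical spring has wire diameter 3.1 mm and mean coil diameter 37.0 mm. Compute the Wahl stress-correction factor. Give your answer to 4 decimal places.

1.1201

C = D/d = 37.0/3.1 = 11.9355
K_W = (4C−1)/(4C−4) + 0.615/C = 46.742/43.742 + 0.0515 = 1.1201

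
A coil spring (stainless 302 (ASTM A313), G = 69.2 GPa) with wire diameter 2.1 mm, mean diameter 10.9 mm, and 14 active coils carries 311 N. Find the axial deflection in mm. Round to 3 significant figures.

k = Gd⁴/(8D³N_a) = (69.2×10³)(2.1⁴)/(8·10.9³·14) = 9.2787 N/mm
δ = F/k = 311 / 9.2787 = 33.518 mm

33.5 mm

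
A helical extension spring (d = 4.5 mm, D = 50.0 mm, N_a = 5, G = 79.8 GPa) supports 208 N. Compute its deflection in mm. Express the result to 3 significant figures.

31.8 mm

k = Gd⁴/(8D³N_a) = (79.8×10³)(4.5⁴)/(8·50.0³·5) = 6.5446 N/mm
δ = F/k = 208 / 6.5446 = 31.782 mm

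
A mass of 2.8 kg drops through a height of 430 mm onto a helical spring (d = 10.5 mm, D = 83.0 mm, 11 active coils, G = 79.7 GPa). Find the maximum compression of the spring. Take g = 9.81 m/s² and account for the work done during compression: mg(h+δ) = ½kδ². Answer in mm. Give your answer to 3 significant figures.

36.5 mm

k = Gd⁴/(8D³N_a) = (79.7×10³)(10.5⁴)/(8·83.0³·11) = 19.253 N/mm
W = mg = 2.8 × 9.81 = 27.468 N
½kδ² − Wδ − Wh = 0 → δ = (W + √(W² + 2kWh))/k
δ = (27.468 + √(754.49 + 454804))/19.253 = (27.468 + 674.95)/19.253 = 36.484 mm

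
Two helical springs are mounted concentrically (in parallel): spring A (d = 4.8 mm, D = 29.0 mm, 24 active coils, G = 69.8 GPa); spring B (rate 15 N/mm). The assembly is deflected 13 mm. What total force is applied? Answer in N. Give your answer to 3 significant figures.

298 N

k_A = Gd⁴/(8D³N_a) = (69.8×10³)(4.8⁴)/(8·29.0³·24) = 7.9127 N/mm
Parallel: k_eq = 7.9127 + 15 = 22.913 N/mm
F = k_eq·δ = 22.913·13 = 297.87 N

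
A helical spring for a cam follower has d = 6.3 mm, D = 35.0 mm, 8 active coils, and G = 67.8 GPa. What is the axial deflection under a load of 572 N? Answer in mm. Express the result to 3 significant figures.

14.7 mm

k = Gd⁴/(8D³N_a) = (67.8×10³)(6.3⁴)/(8·35.0³·8) = 38.923 N/mm
δ = F/k = 572 / 38.923 = 14.696 mm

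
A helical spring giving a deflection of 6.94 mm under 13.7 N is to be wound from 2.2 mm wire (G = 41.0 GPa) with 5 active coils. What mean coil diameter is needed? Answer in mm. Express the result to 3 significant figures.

23.0 mm

Required rate k = F/δ = 13.7/6.94 = 1.9741 N/mm
D = (Gd⁴/(8N_a·k))^(1/3) = (41.0×10³·2.2⁴/(8·5·1.9741))^(1/3)
  = (12163.4)^(1/3) = 22.9977 mm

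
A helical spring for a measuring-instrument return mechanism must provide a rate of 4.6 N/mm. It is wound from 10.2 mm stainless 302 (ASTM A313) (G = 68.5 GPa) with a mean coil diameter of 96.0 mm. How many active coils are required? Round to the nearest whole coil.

N_a = Gd⁴/(8D³k) = (68.5×10³ × 10.2⁴)/(8 × 96.0³ × 4.6)
    = 7.41466e+08 / 3.25583e+07 = 22.77 → 23 coils

23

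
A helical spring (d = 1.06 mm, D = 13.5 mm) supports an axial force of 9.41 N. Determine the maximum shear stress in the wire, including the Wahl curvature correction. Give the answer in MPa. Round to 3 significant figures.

302 MPa

Spring index C = D/d = 13.5/1.06 = 12.7358
K_W = (4C−1)/(4C−4) + 0.615/C = 49.943/46.943 + 0.0483 = 1.1122
τ₀ = 8FD/(πd³) = 8·9.41·13.5/(π·1.06³) = 1016.28/3.7417 = 271.61 MPa
τ_max = K·τ₀ = 1.1122 × 271.61 = 302.08 MPa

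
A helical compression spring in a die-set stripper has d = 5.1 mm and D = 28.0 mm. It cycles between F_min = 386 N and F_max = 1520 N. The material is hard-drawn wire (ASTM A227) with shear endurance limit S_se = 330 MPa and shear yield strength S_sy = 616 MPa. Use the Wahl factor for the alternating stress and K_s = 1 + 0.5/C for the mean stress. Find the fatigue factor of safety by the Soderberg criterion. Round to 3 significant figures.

C = D/d = 28.0/5.1 = 5.4902; K_W = (4C−1)/(4C−4)+0.615/C = 1.2790; K_s = 1+0.5/C = 1.0911
F_a = (F_max−F_min)/2 = 567 N; F_m = (F_max+F_min)/2 = 953 N
τ_a = K_W·8F_aD/(πd³) = 1.2790 × 304.77 = 389.81 MPa
τ_m = K_s·8F_mD/(πd³) = 1.0911 × 512.25 = 558.9 MPa
Soderberg: 1/n_f = τ_a/S_se + τ_m/S_sy = 389.81/330 + 558.9/616 = 1.18126 + 0.90730 = 2.0886
n_f = 1/2.0886 = 0.4788

0.479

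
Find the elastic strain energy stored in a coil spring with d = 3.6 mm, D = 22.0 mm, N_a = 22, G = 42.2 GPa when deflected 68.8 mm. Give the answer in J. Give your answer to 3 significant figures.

8.95 J

k = Gd⁴/(8D³N_a) = (42.2×10³)(3.6⁴)/(8·22.0³·22) = 3.7822 N/mm
U = ½kδ² = 0.5 × 3.7822 × 68.8² = 8951.4 N·mm = 8.9514 J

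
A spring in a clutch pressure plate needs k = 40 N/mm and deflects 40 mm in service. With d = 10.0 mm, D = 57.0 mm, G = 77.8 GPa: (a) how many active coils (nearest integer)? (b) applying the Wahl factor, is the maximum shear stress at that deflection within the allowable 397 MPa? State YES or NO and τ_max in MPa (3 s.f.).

N_a = Gd⁴/(8D³k) = (77.8×10³)(10.0⁴)/(8·57.0³·40) = 13.13 → N_a = 13
Actual rate k = Gd⁴/(8D³·13) = 40.394 N/mm
Working load F = kδ = 40.394·40 = 1615.8 N
C = 57.0/10.0 = 5.7000; K_W = (4C−1)/(4C−4)+0.615/C = 1.2675
τ_max = K_W·8FD/(πd³) = 1.2675·234.53 = 297.26 MPa
τ_max ≤ 397 MPa → acceptable

(a) 13 coils; (b) YES, τ_max = 297 MPa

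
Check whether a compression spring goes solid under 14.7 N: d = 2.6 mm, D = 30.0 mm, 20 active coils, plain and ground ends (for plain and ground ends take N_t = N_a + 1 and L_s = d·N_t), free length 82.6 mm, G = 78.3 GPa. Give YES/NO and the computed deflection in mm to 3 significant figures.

NO, δ = 17.7 mm

k = Gd⁴/(8D³N_a) = (78.3×10³)(2.6⁴)/(8·30.0³·20) = 0.82827 N/mm
N_t = 21; L_s = 2.6·21 = 54.6 mm; δ_solid = L₀ − L_s = 82.6 − 54.6 = 28 mm
δ = F/k = 14.7/0.82827 = 17.748 mm
δ < δ_solid → spring does not go solid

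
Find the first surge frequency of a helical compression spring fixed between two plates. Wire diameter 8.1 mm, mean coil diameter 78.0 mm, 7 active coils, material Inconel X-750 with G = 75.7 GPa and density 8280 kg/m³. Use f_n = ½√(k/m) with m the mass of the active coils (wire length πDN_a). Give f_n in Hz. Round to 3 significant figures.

k = Gd⁴/(8D³N_a) = (75.7×10³)(8.1⁴)/(8·78.0³·7) = 12.262 N/mm = 12262 N/m
Wire length L = πDN_a = π·78.0·7 = 1715.3 mm
m = ρ·(πd²/4)·L = 8280 × 51.53×10⁻⁶ m² × 1.7153 m = 0.73187 kg
f_n = ½√(k/m) = 0.5·√(12262/0.73187) = 0.5·√(16754) = 64.72 Hz

64.7 Hz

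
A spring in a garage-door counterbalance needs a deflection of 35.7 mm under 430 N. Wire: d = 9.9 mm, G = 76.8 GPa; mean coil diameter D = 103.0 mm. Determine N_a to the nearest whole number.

Required rate k = F/δ = 430/35.7 = 12.045 N/mm
N_a = Gd⁴/(8D³k) = (76.8×10³ × 9.9⁴)/(8 × 103.0³ × 12.045)
    = 7.37738e+08 / 1.05294e+08 = 7.006 → 7 coils

7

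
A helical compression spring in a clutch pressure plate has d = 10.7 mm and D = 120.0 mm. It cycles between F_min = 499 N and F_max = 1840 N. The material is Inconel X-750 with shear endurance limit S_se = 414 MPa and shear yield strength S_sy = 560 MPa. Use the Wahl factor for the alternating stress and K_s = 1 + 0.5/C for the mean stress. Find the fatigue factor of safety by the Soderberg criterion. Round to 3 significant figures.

C = D/d = 120.0/10.7 = 11.2150; K_W = (4C−1)/(4C−4)+0.615/C = 1.1283; K_s = 1+0.5/C = 1.0446
F_a = (F_max−F_min)/2 = 670.5 N; F_m = (F_max+F_min)/2 = 1169.5 N
τ_a = K_W·8F_aD/(πd³) = 1.1283 × 167.25 = 188.7 MPa
τ_m = K_s·8F_mD/(πd³) = 1.0446 × 291.72 = 304.73 MPa
Soderberg: 1/n_f = τ_a/S_se + τ_m/S_sy = 188.7/414 + 304.73/560 = 0.45580 + 0.54416 = 0.99996
n_f = 1/0.99996 = 1

1.00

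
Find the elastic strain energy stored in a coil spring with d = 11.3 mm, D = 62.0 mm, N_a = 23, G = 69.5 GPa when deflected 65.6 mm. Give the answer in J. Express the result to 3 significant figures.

55.6 J

k = Gd⁴/(8D³N_a) = (69.5×10³)(11.3⁴)/(8·62.0³·23) = 25.841 N/mm
U = ½kδ² = 0.5 × 25.841 × 65.6² = 55601 N·mm = 55.601 J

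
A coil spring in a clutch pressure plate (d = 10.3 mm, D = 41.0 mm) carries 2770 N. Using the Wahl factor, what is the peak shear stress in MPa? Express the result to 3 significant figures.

372 MPa

Spring index C = D/d = 41.0/10.3 = 3.9806
K_W = (4C−1)/(4C−4) + 0.615/C = 14.922/11.922 + 0.1545 = 1.4061
τ₀ = 8FD/(πd³) = 8·2770·41.0/(π·10.3³) = 908560/3432.9 = 264.66 MPa
τ_max = K·τ₀ = 1.4061 × 264.66 = 372.15 MPa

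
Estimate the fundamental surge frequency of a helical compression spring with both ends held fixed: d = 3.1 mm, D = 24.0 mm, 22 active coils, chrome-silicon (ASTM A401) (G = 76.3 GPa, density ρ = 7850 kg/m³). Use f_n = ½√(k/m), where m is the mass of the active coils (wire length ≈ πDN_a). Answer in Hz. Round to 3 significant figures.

k = Gd⁴/(8D³N_a) = (76.3×10³)(3.1⁴)/(8·24.0³·22) = 2.8962 N/mm = 2896.2 N/m
Wire length L = πDN_a = π·24.0·22 = 1658.8 mm
m = ρ·(πd²/4)·L = 7850 × 7.5477×10⁻⁶ m² × 1.6588 m = 0.09828 kg
f_n = ½√(k/m) = 0.5·√(2896.2/0.09828) = 0.5·√(29469) = 85.832 Hz

85.8 Hz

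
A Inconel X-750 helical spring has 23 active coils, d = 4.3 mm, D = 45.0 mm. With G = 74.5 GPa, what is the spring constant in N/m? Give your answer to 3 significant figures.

k = Gd⁴/(8D³N_a) = (74.5×10³ × 4.3⁴) / (8 × 45.0³ × 23)
  = 2.54701e+07 / 1.6767e+07 = 1.5191 N/mm = 1519.1 N/m

1520 N/m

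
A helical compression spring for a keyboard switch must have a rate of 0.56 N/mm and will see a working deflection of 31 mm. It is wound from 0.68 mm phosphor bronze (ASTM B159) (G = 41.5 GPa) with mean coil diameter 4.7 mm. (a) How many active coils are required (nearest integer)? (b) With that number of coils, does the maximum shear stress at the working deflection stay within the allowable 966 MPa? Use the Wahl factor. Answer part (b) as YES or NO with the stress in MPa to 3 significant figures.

N_a = Gd⁴/(8D³k) = (41.5×10³)(0.68⁴)/(8·4.7³·0.56) = 19.08 → N_a = 19
Actual rate k = Gd⁴/(8D³·19) = 0.56227 N/mm
Working load F = kδ = 0.56227·31 = 17.43 N
C = 4.7/0.68 = 6.9118; K_W = (4C−1)/(4C−4)+0.615/C = 1.2158
τ_max = K_W·8FD/(πd³) = 1.2158·663.47 = 806.67 MPa
τ_max ≤ 966 MPa → acceptable

(a) 19 coils; (b) YES, τ_max = 807 MPa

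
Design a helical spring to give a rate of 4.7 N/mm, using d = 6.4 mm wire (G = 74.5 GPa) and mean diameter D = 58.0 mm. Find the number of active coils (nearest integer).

N_a = Gd⁴/(8D³k) = (74.5×10³ × 6.4⁴)/(8 × 58.0³ × 4.7)
    = 1.2499e+08 / 7.33621e+06 = 17.04 → 17 coils

17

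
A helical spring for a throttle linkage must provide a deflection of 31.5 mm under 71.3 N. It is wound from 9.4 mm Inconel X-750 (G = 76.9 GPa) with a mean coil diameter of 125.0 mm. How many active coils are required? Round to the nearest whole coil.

Required rate k = F/δ = 71.3/31.5 = 2.2635 N/mm
N_a = Gd⁴/(8D³k) = (76.9×10³ × 9.4⁴)/(8 × 125.0³ × 2.2635)
    = 6.00396e+08 / 3.53671e+07 = 16.98 → 17 coils

17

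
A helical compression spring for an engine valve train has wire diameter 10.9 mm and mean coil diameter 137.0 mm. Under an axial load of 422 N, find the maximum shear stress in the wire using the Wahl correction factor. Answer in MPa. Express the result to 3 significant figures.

Spring index C = D/d = 137.0/10.9 = 12.5688
K_W = (4C−1)/(4C−4) + 0.615/C = 49.275/46.275 + 0.0489 = 1.1138
τ₀ = 8FD/(πd³) = 8·422·137.0/(π·10.9³) = 462512/4068.5 = 113.68 MPa
τ_max = K·τ₀ = 1.1138 × 113.68 = 126.62 MPa

127 MPa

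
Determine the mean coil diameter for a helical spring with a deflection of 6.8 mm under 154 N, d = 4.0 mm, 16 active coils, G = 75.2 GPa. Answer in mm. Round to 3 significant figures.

18.8 mm

Required rate k = F/δ = 154/6.8 = 22.647 N/mm
D = (Gd⁴/(8N_a·k))^(1/3) = (75.2×10³·4.0⁴/(8·16·22.647))^(1/3)
  = (6641.04)^(1/3) = 18.7966 mm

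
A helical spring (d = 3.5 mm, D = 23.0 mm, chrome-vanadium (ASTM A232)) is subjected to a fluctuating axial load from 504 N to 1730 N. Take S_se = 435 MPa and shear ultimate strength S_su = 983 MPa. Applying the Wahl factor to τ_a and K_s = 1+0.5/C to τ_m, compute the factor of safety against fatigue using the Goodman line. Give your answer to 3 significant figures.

C = D/d = 23.0/3.5 = 6.5714; K_W = (4C−1)/(4C−4)+0.615/C = 1.2282; K_s = 1+0.5/C = 1.0761
F_a = (F_max−F_min)/2 = 613 N; F_m = (F_max+F_min)/2 = 1117 N
τ_a = K_W·8F_aD/(πd³) = 1.2282 × 837.38 = 1028.5 MPa
τ_m = K_s·8F_mD/(πd³) = 1.0761 × 1525.9 = 1642 MPa
Goodman: 1/n_f = τ_a/S_se + τ_m/S_su = 1028.5/435 + 1642/983 = 2.36431 + 1.67036 = 4.0347
n_f = 1/4.0347 = 0.2479

0.248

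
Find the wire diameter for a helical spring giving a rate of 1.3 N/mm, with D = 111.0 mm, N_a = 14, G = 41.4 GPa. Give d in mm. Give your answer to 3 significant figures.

d = (8D³N_a·k / G)^(1/4) = (8·111.0³·14·1.3 / (41.4×10³))^0.25
  = (4809.8)^0.25 = 8.3278 mm

8.33 mm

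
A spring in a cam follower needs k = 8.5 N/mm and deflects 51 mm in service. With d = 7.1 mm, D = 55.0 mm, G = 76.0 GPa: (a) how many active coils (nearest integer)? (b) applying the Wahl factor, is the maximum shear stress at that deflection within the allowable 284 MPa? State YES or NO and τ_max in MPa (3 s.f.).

N_a = Gd⁴/(8D³k) = (76.0×10³)(7.1⁴)/(8·55.0³·8.5) = 17.07 → N_a = 17
Actual rate k = Gd⁴/(8D³·17) = 8.5353 N/mm
Working load F = kδ = 8.5353·51 = 435.3 N
C = 55.0/7.1 = 7.7465; K_W = (4C−1)/(4C−4)+0.615/C = 1.1906
τ_max = K_W·8FD/(πd³) = 1.1906·170.34 = 202.8 MPa
τ_max ≤ 284 MPa → acceptable

(a) 17 coils; (b) YES, τ_max = 203 MPa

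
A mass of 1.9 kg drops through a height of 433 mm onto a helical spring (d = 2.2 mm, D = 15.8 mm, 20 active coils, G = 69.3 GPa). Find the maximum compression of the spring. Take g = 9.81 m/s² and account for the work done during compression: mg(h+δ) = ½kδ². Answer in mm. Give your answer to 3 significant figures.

k = Gd⁴/(8D³N_a) = (69.3×10³)(2.2⁴)/(8·15.8³·20) = 2.5724 N/mm
W = mg = 1.9 × 9.81 = 18.639 N
½kδ² − Wδ − Wh = 0 → δ = (W + √(W² + 2kWh))/k
δ = (18.639 + √(347.41 + 41521.5))/2.5724 = (18.639 + 204.62)/2.5724 = 86.791 mm

86.8 mm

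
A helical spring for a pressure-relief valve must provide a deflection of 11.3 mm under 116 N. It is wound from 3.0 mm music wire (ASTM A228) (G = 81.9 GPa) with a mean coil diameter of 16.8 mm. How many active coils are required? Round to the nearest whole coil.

17

Required rate k = F/δ = 116/11.3 = 10.265 N/mm
N_a = Gd⁴/(8D³k) = (81.9×10³ × 3.0⁴)/(8 × 16.8³ × 10.265)
    = 6.6339e+06 / 389401 = 17.04 → 17 coils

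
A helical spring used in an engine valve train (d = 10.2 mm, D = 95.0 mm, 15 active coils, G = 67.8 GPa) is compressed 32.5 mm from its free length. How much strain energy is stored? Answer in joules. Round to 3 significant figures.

k = Gd⁴/(8D³N_a) = (67.8×10³)(10.2⁴)/(8·95.0³·15) = 7.1331 N/mm
U = ½kδ² = 0.5 × 7.1331 × 32.5² = 3767.2 N·mm = 3.7672 J

3.77 J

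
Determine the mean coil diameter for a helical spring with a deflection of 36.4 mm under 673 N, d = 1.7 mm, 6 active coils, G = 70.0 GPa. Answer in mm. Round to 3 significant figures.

8.70 mm

Required rate k = F/δ = 673/36.4 = 18.489 N/mm
D = (Gd⁴/(8N_a·k))^(1/3) = (70.0×10³·1.7⁴/(8·6·18.489))^(1/3)
  = (658.778)^(1/3) = 8.7012 mm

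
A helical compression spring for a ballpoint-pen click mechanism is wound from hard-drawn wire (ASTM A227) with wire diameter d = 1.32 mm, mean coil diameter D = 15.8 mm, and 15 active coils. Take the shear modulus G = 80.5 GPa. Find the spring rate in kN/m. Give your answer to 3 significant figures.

k = Gd⁴/(8D³N_a) = (80.5×10³ × 1.32⁴) / (8 × 15.8³ × 15)
  = 244395 / 473317 = 0.51634 N/mm

0.516 kN/m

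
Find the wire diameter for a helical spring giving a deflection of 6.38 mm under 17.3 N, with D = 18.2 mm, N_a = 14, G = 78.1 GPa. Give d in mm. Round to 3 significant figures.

2.20 mm

Required rate k = F/δ = 17.3/6.38 = 2.7116 N/mm
d = (8D³N_a·k / G)^(1/4) = (8·18.2³·14·2.7116 / (78.1×10³))^0.25
  = (23.443)^0.25 = 2.2004 mm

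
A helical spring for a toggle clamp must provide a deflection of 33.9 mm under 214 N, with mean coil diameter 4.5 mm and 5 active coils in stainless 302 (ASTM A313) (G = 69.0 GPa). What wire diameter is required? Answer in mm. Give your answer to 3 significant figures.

Required rate k = F/δ = 214/33.9 = 6.3127 N/mm
d = (8D³N_a·k / G)^(1/4) = (8·4.5³·5·6.3127 / (69.0×10³))^0.25
  = (0.33347)^0.25 = 0.7599 mm

0.760 mm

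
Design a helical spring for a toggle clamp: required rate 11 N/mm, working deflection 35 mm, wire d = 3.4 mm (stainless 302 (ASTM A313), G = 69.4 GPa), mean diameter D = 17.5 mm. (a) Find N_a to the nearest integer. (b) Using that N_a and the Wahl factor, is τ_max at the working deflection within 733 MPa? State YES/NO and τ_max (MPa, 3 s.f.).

(a) 20 coils; (b) YES, τ_max = 558 MPa

N_a = Gd⁴/(8D³k) = (69.4×10³)(3.4⁴)/(8·17.5³·11) = 19.66 → N_a = 20
Actual rate k = Gd⁴/(8D³·20) = 10.815 N/mm
Working load F = kδ = 10.815·35 = 378.54 N
C = 17.5/3.4 = 5.1471; K_W = (4C−1)/(4C−4)+0.615/C = 1.3003
τ_max = K_W·8FD/(πd³) = 1.3003·429.19 = 558.09 MPa
τ_max ≤ 733 MPa → acceptable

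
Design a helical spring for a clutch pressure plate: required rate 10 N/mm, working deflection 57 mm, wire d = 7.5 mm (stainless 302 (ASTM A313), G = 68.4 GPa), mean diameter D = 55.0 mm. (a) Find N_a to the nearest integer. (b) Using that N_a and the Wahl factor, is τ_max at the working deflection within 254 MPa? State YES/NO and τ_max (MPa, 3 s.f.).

(a) 16 coils; (b) YES, τ_max = 231 MPa

N_a = Gd⁴/(8D³k) = (68.4×10³)(7.5⁴)/(8·55.0³·10) = 16.26 → N_a = 16
Actual rate k = Gd⁴/(8D³·16) = 10.163 N/mm
Working load F = kδ = 10.163·57 = 579.27 N
C = 55.0/7.5 = 7.3333; K_W = (4C−1)/(4C−4)+0.615/C = 1.2023
τ_max = K_W·8FD/(πd³) = 1.2023·192.31 = 231.21 MPa
τ_max ≤ 254 MPa → acceptable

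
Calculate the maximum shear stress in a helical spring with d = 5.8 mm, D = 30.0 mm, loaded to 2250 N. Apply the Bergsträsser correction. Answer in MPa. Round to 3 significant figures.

1130 MPa

Spring index C = D/d = 30.0/5.8 = 5.1724
K_B = (4C+2)/(4C−3) = 22.690/17.690 = 1.2827
τ₀ = 8FD/(πd³) = 8·2250·30.0/(π·5.8³) = 540000/612.96 = 880.97 MPa
τ_max = K·τ₀ = 1.2827 × 880.97 = 1130 MPa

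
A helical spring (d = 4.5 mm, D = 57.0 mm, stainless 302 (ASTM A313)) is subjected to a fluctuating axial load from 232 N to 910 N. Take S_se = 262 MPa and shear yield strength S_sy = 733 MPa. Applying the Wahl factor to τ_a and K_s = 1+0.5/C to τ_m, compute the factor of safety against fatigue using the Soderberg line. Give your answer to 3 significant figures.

0.279

C = D/d = 57.0/4.5 = 12.6667; K_W = (4C−1)/(4C−4)+0.615/C = 1.1128; K_s = 1+0.5/C = 1.0395
F_a = (F_max−F_min)/2 = 339 N; F_m = (F_max+F_min)/2 = 571 N
τ_a = K_W·8F_aD/(πd³) = 1.1128 × 539.98 = 600.91 MPa
τ_m = K_s·8F_mD/(πd³) = 1.0395 × 909.52 = 945.42 MPa
Soderberg: 1/n_f = τ_a/S_se + τ_m/S_sy = 600.91/262 + 945.42/733 = 2.29355 + 1.28980 = 3.5834
n_f = 1/3.5834 = 0.2791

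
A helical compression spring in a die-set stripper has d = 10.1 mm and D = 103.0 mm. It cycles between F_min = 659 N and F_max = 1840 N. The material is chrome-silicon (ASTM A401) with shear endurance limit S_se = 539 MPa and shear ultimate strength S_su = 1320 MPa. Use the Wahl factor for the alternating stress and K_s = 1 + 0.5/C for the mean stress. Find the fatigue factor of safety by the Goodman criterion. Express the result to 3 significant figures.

1.75

C = D/d = 103.0/10.1 = 10.1980; K_W = (4C−1)/(4C−4)+0.615/C = 1.1418; K_s = 1+0.5/C = 1.0490
F_a = (F_max−F_min)/2 = 590.5 N; F_m = (F_max+F_min)/2 = 1249.5 N
τ_a = K_W·8F_aD/(πd³) = 1.1418 × 150.33 = 171.65 MPa
τ_m = K_s·8F_mD/(πd³) = 1.0490 × 318.09 = 333.69 MPa
Goodman: 1/n_f = τ_a/S_se + τ_m/S_su = 171.65/539 + 333.69/1320 = 0.31846 + 0.25279 = 0.57125
n_f = 1/0.57125 = 1.751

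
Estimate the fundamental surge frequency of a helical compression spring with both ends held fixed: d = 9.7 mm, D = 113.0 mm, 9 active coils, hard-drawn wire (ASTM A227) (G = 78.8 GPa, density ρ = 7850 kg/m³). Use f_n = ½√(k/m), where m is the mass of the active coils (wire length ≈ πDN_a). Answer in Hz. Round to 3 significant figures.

30.1 Hz

k = Gd⁴/(8D³N_a) = (78.8×10³)(9.7⁴)/(8·113.0³·9) = 6.715 N/mm = 6715 N/m
Wire length L = πDN_a = π·113.0·9 = 3195 mm
m = ρ·(πd²/4)·L = 7850 × 73.898×10⁻⁶ m² × 3.195 m = 1.8534 kg
f_n = ½√(k/m) = 0.5·√(6715/1.8534) = 0.5·√(3623) = 30.096 Hz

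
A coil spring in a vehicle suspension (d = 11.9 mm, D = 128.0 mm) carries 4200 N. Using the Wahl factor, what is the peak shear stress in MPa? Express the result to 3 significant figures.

Spring index C = D/d = 128.0/11.9 = 10.7563
K_W = (4C−1)/(4C−4) + 0.615/C = 42.025/39.025 + 0.0572 = 1.1340
τ₀ = 8FD/(πd³) = 8·4200·128.0/(π·11.9³) = 4.3008e+06/5294.1 = 812.38 MPa
τ_max = K·τ₀ = 1.1340 × 812.38 = 921.28 MPa

921 MPa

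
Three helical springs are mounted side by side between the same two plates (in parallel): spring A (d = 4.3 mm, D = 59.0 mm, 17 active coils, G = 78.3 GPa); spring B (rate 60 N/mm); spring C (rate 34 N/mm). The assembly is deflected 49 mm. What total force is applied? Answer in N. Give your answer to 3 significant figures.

4650 N

k_A = Gd⁴/(8D³N_a) = (78.3×10³)(4.3⁴)/(8·59.0³·17) = 0.95839 N/mm
Parallel: k_eq = 0.95839 + 60 + 34 = 94.958 N/mm
F = k_eq·δ = 94.958·49 = 4653 N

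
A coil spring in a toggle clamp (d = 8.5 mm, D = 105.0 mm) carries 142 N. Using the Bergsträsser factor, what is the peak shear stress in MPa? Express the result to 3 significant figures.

Spring index C = D/d = 105.0/8.5 = 12.3529
K_B = (4C+2)/(4C−3) = 51.412/46.412 = 1.1077
τ₀ = 8FD/(πd³) = 8·142·105.0/(π·8.5³) = 119280/1929.3 = 61.825 MPa
τ_max = K·τ₀ = 1.1077 × 61.825 = 68.485 MPa

68.5 MPa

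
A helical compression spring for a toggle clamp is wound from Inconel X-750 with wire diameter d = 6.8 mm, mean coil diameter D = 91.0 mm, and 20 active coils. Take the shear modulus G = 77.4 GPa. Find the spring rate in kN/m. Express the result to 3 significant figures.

k = Gd⁴/(8D³N_a) = (77.4×10³ × 6.8⁴) / (8 × 91.0³ × 20)
  = 1.65492e+08 / 1.20571e+08 = 1.3726 N/mm

1.37 kN/m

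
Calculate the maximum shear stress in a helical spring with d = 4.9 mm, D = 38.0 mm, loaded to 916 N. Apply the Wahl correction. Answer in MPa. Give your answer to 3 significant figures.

897 MPa

Spring index C = D/d = 38.0/4.9 = 7.7551
K_W = (4C−1)/(4C−4) + 0.615/C = 30.020/27.020 + 0.0793 = 1.1903
τ₀ = 8FD/(πd³) = 8·916·38.0/(π·4.9³) = 278464/369.61 = 753.41 MPa
τ_max = K·τ₀ = 1.1903 × 753.41 = 896.81 MPa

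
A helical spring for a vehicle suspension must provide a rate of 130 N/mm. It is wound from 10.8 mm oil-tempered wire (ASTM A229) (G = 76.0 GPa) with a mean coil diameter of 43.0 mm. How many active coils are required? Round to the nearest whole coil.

N_a = Gd⁴/(8D³k) = (76.0×10³ × 10.8⁴)/(8 × 43.0³ × 130)
    = 1.03397e+09 / 8.26873e+07 = 12.5 → 13 coils

13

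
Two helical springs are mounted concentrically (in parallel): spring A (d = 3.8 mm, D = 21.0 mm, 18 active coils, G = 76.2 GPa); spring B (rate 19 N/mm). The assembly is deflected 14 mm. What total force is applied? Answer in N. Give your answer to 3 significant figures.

433 N

k_A = Gd⁴/(8D³N_a) = (76.2×10³)(3.8⁴)/(8·21.0³·18) = 11.914 N/mm
Parallel: k_eq = 11.914 + 19 = 30.914 N/mm
F = k_eq·δ = 30.914·14 = 432.8 N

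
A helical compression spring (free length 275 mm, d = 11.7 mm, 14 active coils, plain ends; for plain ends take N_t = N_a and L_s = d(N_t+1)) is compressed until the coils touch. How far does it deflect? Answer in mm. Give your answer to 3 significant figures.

N_t = 14; L_s = 11.7·15 = 175.5 mm
δ_solid = L₀ − L_s = 275 − 175.5 = 99.5 mm

99.5 mm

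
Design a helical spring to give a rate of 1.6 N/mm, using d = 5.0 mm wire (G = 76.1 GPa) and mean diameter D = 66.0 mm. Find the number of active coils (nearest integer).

N_a = Gd⁴/(8D³k) = (76.1×10³ × 5.0⁴)/(8 × 66.0³ × 1.6)
    = 4.75625e+07 / 3.67995e+06 = 12.92 → 13 coils

13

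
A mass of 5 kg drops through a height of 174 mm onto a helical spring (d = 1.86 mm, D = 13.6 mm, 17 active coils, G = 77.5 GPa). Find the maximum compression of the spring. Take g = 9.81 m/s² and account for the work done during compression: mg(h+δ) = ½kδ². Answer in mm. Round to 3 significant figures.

99.5 mm

k = Gd⁴/(8D³N_a) = (77.5×10³)(1.86⁴)/(8·13.6³·17) = 2.7114 N/mm
W = mg = 5 × 9.81 = 49.05 N
½kδ² − Wδ − Wh = 0 → δ = (W + √(W² + 2kWh))/k
δ = (49.05 + √(2405.9 + 46282.4))/2.7114 = (49.05 + 220.65)/2.7114 = 99.47 mm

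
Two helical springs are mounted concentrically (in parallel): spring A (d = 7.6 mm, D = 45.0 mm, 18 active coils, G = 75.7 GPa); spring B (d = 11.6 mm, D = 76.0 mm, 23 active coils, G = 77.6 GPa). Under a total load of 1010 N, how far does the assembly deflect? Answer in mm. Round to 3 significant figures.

27.6 mm

k_A = Gd⁴/(8D³N_a) = (75.7×10³)(7.6⁴)/(8·45.0³·18) = 19.246 N/mm
k_B = Gd⁴/(8D³N_a) = (77.6×10³)(11.6⁴)/(8·76.0³·23) = 17.395 N/mm
Parallel: k_eq = 19.246 + 17.395 = 36.642 N/mm
δ = F/k_eq = 1010/36.642 = 27.564 mm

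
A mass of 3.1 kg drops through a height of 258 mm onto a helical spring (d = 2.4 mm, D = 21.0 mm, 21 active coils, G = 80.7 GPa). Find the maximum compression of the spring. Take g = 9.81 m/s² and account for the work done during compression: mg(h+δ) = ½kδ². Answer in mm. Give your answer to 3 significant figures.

115 mm

k = Gd⁴/(8D³N_a) = (80.7×10³)(2.4⁴)/(8·21.0³·21) = 1.7209 N/mm
W = mg = 3.1 × 9.81 = 30.411 N
½kδ² − Wδ − Wh = 0 → δ = (W + √(W² + 2kWh))/k
δ = (30.411 + √(924.83 + 27004.2))/1.7209 = (30.411 + 167.12)/1.7209 = 114.78 mm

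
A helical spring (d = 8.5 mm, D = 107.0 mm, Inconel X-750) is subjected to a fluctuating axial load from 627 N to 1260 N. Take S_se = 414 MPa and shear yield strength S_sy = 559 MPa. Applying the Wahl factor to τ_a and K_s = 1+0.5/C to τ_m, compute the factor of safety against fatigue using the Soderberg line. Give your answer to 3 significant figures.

0.865

C = D/d = 107.0/8.5 = 12.5882; K_W = (4C−1)/(4C−4)+0.615/C = 1.1136; K_s = 1+0.5/C = 1.0397
F_a = (F_max−F_min)/2 = 316.5 N; F_m = (F_max+F_min)/2 = 943.5 N
τ_a = K_W·8F_aD/(πd³) = 1.1136 × 140.42 = 156.37 MPa
τ_m = K_s·8F_mD/(πd³) = 1.0397 × 418.61 = 435.24 MPa
Soderberg: 1/n_f = τ_a/S_se + τ_m/S_sy = 156.37/414 + 435.24/559 = 0.37771 + 0.77860 = 1.1563
n_f = 1/1.1563 = 0.8648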